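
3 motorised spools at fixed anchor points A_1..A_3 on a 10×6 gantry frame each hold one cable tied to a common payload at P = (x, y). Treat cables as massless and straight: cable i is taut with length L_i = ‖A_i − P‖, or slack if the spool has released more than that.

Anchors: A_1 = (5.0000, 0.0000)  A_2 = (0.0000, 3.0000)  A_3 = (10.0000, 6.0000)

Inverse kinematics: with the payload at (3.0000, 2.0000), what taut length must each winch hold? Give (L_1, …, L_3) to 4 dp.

cable 1: Δx=2.0000, Δy=-2.0000; L_1 = √(Δx²+Δy²) = 2.8284
cable 2: Δx=-3.0000, Δy=1.0000; L_2 = √(Δx²+Δy²) = 3.1623
cable 3: Δx=7.0000, Δy=4.0000; L_3 = √(Δx²+Δy²) = 8.0623

(2.8284, 3.1623, 8.0623)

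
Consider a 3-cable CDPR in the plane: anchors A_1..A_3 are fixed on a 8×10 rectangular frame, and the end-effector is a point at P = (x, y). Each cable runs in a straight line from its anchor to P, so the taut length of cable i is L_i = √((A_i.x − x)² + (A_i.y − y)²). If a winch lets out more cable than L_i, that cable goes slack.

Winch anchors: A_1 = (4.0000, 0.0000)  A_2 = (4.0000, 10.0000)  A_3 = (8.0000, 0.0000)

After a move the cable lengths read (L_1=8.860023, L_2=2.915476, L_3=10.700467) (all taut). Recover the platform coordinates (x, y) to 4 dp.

(1.5000, 8.5000)

circle eqns → linear via eq_j − eq_1; set k_j = A_j·A_j − L_j²
k_1 = 16.0000+0.0000−78.5000 = -62.5000
0.0000·x − 20.0000·y = k_1−k_2 = -170.0000
-8.0000·x + 0.0000·y = k_1−k_3 = -12.0000
solve first two rows → x=1.5000, y=8.5000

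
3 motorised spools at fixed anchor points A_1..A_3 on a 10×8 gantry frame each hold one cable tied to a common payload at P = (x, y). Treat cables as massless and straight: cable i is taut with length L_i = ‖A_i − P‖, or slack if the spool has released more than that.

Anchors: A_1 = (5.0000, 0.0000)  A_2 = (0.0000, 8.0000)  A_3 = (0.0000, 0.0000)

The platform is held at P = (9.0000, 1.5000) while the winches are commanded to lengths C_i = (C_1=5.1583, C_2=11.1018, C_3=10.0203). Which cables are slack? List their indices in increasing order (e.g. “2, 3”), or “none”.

cable 1: L_1 = ‖A_1−P‖ = 4.2720;  C_1 = 5.1583 → slack
cable 2: L_2 = ‖A_2−P‖ = 11.1018;  C_2 = 11.1018 → taut
cable 3: L_3 = ‖A_3−P‖ = 9.1241;  C_3 = 10.0203 → slack

1, 3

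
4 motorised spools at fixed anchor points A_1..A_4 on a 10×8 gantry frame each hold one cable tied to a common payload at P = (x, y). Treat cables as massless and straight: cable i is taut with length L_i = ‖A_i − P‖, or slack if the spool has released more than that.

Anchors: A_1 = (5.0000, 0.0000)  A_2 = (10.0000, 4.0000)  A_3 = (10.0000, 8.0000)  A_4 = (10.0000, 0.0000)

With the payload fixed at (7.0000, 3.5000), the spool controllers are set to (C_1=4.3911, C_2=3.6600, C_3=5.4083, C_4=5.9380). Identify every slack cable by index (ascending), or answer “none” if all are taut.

1, 2, 4

cable 1: L_1 = ‖A_1−P‖ = 4.0311;  C_1 = 4.3911 → slack
cable 2: L_2 = ‖A_2−P‖ = 3.0414;  C_2 = 3.6600 → slack
cable 3: L_3 = ‖A_3−P‖ = 5.4083;  C_3 = 5.4083 → taut
cable 4: L_4 = ‖A_4−P‖ = 4.6098;  C_4 = 5.9380 → slack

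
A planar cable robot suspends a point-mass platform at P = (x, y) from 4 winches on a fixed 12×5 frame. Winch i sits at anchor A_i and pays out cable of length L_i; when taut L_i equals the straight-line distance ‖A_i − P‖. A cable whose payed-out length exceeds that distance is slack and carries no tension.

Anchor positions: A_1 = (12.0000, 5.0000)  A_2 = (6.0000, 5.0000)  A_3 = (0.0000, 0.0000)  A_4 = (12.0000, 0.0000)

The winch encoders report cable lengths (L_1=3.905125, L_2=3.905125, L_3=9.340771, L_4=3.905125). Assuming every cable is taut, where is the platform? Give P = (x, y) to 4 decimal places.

(9.0000, 2.5000)

expand ‖A_i−P‖²=L_i² and subtract eq 1 (k_i ≔ ‖A_i‖²−L_i²)
k_1 = 144.0000+25.0000−15.2500 = 153.7500
eq1−eq2 → [12.0000  0.0000]·P = 108.0000
eq1−eq3 → [24.0000  10.0000]·P = 241.0000
eq1−eq4 → [0.0000  10.0000]·P = 25.0000
2×2 solve → P = (9.0000, 2.5000)
check cable 4: ‖A_4−P‖² = 15.2500 ≈ L_4² = 15.2500 ✓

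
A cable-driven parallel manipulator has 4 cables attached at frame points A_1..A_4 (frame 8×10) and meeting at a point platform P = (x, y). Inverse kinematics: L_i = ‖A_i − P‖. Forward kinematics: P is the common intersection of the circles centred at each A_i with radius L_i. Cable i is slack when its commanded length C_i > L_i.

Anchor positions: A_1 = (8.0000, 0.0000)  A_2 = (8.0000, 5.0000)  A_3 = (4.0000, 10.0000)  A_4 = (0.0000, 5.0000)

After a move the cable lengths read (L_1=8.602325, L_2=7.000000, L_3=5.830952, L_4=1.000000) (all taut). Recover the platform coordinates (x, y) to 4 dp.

(1.0000, 5.0000)

expand ‖A_i−P‖²=L_i² and subtract eq 1 (q_i ≔ ‖A_i‖²−L_i²)
q_1 = 64.0000+0.0000−74.0000 = -10.0000
eq1−eq2 → [0.0000  -10.0000]·P = -50.0000
eq1−eq3 → [8.0000  -20.0000]·P = -92.0000
eq1−eq4 → [16.0000  -10.0000]·P = -34.0000
2×2 solve → P = (1.0000, 5.0000)
check cable 4: ‖A_4−P‖² = 1.0000 ≈ L_4² = 1.0000 ✓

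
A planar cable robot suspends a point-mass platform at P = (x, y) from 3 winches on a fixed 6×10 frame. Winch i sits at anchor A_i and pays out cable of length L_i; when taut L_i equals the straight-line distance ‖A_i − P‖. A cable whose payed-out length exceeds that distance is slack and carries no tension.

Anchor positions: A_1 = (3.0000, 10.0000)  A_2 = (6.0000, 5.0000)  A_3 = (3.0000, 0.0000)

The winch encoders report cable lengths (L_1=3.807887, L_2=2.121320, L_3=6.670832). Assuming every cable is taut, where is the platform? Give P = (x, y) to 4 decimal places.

(4.5000, 6.5000)

each cable: (A_i−P)·(A_i−P) = L_i²; let c_i = ‖A_i‖²−L_i²
c_1 = 9.0000+100.0000−14.5000 = 94.5000
row 1: -6.0000x + 10.0000y = 38.0000  (c_2=56.5000)
row 2: 0.0000x + 20.0000y = 130.0000  (c_3=-35.5000)
Cramer on rows 1–2 → x = 4.5000, y = 6.5000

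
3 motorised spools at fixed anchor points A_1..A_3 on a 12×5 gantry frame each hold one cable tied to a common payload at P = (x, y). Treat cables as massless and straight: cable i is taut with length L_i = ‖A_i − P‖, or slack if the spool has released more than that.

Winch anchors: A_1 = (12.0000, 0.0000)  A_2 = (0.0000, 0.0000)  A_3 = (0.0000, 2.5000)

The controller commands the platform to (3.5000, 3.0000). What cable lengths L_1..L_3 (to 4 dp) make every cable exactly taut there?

(9.0139, 4.6098, 3.5355)

L_1 = √((12.0000−3.5000)² + (0.0000−3.0000)²) = 9.0139
L_2 = √((0.0000−3.5000)² + (0.0000−3.0000)²) = 4.6098
L_3 = √((0.0000−3.5000)² + (2.5000−3.0000)²) = 3.5355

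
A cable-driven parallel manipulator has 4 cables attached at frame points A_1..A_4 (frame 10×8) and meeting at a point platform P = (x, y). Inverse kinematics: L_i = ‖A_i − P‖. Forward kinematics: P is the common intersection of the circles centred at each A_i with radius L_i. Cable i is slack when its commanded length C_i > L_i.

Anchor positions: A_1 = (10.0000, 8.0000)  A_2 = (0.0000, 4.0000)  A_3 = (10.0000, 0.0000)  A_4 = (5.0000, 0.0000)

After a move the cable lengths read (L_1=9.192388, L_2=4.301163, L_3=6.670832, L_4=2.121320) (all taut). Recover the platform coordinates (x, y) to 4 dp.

(3.5000, 1.5000)

circle eqns → linear via eq_j − eq_1; set k_j = A_j·A_j − L_j²
k_1 = 100.0000+64.0000−84.5000 = 79.5000
20.0000·x + 8.0000·y = k_1−k_2 = 82.0000
0.0000·x + 16.0000·y = k_1−k_3 = 24.0000
10.0000·x + 16.0000·y = k_1−k_4 = 59.0000
solve first two rows → x=3.5000, y=1.5000
check cable 4: ‖A_4−P‖² = 4.5000 ≈ L_4² = 4.5000 ✓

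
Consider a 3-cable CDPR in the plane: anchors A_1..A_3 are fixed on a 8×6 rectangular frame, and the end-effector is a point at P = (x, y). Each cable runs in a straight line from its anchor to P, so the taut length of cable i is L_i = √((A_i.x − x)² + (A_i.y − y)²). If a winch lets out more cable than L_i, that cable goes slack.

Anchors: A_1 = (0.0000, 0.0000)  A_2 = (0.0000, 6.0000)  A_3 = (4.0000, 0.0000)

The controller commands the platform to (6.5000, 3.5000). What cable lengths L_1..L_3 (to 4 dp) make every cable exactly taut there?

(7.3824, 6.9642, 4.3012)

L_1: Δ = A_1−P = (-6.5000, -3.5000) → ‖Δ‖ = √54.5000 = 7.3824
L_2: Δ = A_2−P = (-6.5000, 2.5000) → ‖Δ‖ = √48.5000 = 6.9642
L_3: Δ = A_3−P = (-2.5000, -3.5000) → ‖Δ‖ = √18.5000 = 4.3012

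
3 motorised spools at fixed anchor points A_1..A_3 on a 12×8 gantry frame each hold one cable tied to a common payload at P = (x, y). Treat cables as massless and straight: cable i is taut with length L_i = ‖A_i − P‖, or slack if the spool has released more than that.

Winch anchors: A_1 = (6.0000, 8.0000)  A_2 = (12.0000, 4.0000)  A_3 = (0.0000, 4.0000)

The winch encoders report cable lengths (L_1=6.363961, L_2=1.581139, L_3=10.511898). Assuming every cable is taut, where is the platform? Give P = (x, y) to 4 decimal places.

(10.5000, 3.5000)

each cable: (A_i−P)·(A_i−P) = L_i²; let q_i = ‖A_i‖²−L_i²
q_1 = 36.0000+64.0000−40.5000 = 59.5000
row 1: -12.0000x + 8.0000y = -98.0000  (q_2=157.5000)
row 2: 12.0000x + 8.0000y = 154.0000  (q_3=-94.5000)
Cramer on rows 1–2 → x = 10.5000, y = 3.5000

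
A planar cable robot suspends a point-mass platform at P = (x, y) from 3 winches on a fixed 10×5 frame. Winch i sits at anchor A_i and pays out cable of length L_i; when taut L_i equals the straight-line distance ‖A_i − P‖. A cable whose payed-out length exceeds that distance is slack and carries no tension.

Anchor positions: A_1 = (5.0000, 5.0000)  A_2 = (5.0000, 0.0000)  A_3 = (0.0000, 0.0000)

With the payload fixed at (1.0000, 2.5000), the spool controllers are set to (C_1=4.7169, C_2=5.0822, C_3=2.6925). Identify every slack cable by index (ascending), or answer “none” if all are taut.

cable 1: L_1 = ‖A_1−P‖ = 4.7170;  C_1 = 4.7169 → taut
cable 2: L_2 = ‖A_2−P‖ = 4.7170;  C_2 = 5.0822 → slack
cable 3: L_3 = ‖A_3−P‖ = 2.6926;  C_3 = 2.6925 → taut

2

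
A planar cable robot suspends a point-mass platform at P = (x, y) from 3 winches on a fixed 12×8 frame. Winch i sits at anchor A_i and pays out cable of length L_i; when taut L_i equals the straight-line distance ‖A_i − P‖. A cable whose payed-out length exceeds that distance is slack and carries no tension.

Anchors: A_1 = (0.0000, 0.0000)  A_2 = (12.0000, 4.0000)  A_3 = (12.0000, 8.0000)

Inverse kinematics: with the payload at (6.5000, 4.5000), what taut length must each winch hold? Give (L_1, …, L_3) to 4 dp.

(7.9057, 5.5227, 6.5192)

L_1 = √((0.0000−6.5000)² + (0.0000−4.5000)²) = 7.9057
L_2 = √((12.0000−6.5000)² + (4.0000−4.5000)²) = 5.5227
L_3 = √((12.0000−6.5000)² + (8.0000−4.5000)²) = 6.5192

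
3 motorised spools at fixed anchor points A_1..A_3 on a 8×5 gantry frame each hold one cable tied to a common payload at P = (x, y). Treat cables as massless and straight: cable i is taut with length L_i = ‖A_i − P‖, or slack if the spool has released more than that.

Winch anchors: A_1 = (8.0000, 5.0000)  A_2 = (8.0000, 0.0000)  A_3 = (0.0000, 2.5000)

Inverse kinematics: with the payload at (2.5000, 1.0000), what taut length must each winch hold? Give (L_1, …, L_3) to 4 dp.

(6.8007, 5.5902, 2.9155)

L_1: Δ = A_1−P = (5.5000, 4.0000) → ‖Δ‖ = √46.2500 = 6.8007
L_2: Δ = A_2−P = (5.5000, -1.0000) → ‖Δ‖ = √31.2500 = 5.5902
L_3: Δ = A_3−P = (-2.5000, 1.5000) → ‖Δ‖ = √8.5000 = 2.9155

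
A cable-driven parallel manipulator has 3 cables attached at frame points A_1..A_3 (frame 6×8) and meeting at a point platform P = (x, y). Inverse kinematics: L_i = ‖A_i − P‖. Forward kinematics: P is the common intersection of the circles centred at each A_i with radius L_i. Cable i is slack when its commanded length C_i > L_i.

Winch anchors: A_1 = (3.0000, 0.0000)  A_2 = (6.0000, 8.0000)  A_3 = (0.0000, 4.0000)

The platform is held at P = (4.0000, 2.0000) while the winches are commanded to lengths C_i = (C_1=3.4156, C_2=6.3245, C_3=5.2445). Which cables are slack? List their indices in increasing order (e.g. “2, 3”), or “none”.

cable 1: L_1 = ‖A_1−P‖ = 2.2361;  C_1 = 3.4156 → slack
cable 2: L_2 = ‖A_2−P‖ = 6.3246;  C_2 = 6.3245 → taut
cable 3: L_3 = ‖A_3−P‖ = 4.4721;  C_3 = 5.2445 → slack

1, 3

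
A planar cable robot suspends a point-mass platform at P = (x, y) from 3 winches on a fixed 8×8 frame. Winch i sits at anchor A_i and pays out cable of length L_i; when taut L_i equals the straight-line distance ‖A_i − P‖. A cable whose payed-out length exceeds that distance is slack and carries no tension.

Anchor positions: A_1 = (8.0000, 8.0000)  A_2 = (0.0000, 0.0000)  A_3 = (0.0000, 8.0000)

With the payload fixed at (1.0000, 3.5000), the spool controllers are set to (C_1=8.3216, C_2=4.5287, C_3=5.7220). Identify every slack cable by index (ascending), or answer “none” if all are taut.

cable 1: L_1 = ‖A_1−P‖ = 8.3217;  C_1 = 8.3216 → taut
cable 2: L_2 = ‖A_2−P‖ = 3.6401;  C_2 = 4.5287 → slack
cable 3: L_3 = ‖A_3−P‖ = 4.6098;  C_3 = 5.7220 → slack

2, 3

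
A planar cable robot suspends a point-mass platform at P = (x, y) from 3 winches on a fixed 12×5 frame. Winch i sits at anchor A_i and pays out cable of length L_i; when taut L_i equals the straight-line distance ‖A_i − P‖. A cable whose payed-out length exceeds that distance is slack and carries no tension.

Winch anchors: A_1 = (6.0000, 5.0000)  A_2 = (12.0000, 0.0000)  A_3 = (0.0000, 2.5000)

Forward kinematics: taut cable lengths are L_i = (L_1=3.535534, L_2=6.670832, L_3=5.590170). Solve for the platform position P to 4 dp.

(5.5000, 1.5000)

expand ‖A_i−P‖²=L_i² and subtract eq 1 (q_i ≔ ‖A_i‖²−L_i²)
q_1 = 36.0000+25.0000−12.5000 = 48.5000
eq1−eq2 → [-12.0000  10.0000]·P = -51.0000
eq1−eq3 → [12.0000  5.0000]·P = 73.5000
2×2 solve → P = (5.5000, 1.5000)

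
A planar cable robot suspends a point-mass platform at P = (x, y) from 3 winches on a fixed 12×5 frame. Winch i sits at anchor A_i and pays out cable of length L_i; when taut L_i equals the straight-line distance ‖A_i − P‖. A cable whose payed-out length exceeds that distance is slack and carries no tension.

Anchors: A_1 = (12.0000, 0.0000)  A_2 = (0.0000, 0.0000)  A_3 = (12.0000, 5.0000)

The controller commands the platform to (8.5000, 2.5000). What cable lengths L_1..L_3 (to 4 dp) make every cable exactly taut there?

(4.3012, 8.8600, 4.3012)

L_1: Δ = A_1−P = (3.5000, -2.5000) → ‖Δ‖ = √18.5000 = 4.3012
L_2: Δ = A_2−P = (-8.5000, -2.5000) → ‖Δ‖ = √78.5000 = 8.8600
L_3: Δ = A_3−P = (3.5000, 2.5000) → ‖Δ‖ = √18.5000 = 4.3012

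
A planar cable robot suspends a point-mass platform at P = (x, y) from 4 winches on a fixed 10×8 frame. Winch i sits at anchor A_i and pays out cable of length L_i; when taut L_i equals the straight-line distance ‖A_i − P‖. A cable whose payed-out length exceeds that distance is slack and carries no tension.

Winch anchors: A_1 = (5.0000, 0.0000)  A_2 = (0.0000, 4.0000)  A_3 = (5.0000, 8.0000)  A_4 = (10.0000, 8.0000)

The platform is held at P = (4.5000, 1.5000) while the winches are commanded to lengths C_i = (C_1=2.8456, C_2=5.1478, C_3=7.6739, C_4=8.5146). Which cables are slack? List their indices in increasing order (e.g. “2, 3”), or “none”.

i=1: geometric 1.5811 vs commanded 2.8456 ⇒ slack
i=2: geometric 5.1478 vs commanded 5.1478 ⇒ taut
i=3: geometric 6.5192 vs commanded 7.6739 ⇒ slack
i=4: geometric 8.5147 vs commanded 8.5146 ⇒ taut

1, 3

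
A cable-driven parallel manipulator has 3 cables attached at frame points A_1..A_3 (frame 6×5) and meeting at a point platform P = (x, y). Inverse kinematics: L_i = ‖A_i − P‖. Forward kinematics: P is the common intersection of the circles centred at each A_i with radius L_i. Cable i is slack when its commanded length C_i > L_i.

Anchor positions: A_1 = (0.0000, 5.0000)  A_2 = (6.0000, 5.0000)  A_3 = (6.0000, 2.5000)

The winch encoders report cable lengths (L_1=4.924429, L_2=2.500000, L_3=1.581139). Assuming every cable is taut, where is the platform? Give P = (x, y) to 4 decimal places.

(4.5000, 3.0000)

each cable: (A_i−P)·(A_i−P) = L_i²; let q_i = ‖A_i‖²−L_i²
q_1 = 0.0000+25.0000−24.2500 = 0.7500
row 1: -12.0000x + 0.0000y = -54.0000  (q_2=54.7500)
row 2: -12.0000x + 5.0000y = -39.0000  (q_3=39.7500)
Cramer on rows 1–2 → x = 4.5000, y = 3.0000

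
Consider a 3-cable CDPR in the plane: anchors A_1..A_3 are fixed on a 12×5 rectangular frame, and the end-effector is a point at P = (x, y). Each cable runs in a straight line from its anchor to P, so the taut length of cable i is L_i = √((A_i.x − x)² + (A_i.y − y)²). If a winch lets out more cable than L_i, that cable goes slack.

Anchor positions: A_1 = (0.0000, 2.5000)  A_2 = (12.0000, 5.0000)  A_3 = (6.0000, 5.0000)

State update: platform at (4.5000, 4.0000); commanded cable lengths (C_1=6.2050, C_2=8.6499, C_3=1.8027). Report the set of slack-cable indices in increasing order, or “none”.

cable 1: √((-4.5000)²+(-1.5000)²)=4.7434, C_1=6.2050: slack
cable 2: √((7.5000)²+(1.0000)²)=7.5664, C_2=8.6499: slack
cable 3: √((1.5000)²+(1.0000)²)=1.8028, C_3=1.8027: taut

1, 2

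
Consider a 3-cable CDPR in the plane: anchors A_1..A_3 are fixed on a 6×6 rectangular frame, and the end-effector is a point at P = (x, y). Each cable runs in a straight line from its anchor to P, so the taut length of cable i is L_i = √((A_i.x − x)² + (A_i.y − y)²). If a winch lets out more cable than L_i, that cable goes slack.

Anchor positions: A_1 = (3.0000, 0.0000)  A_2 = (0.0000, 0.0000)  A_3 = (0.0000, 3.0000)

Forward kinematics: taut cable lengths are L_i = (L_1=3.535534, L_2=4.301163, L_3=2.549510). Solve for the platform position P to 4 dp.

circle eqns → linear via eq_j − eq_1; set c_j = A_j·A_j − L_j²
c_1 = 9.0000+0.0000−12.5000 = -3.5000
6.0000·x + 0.0000·y = c_1−c_2 = 15.0000
6.0000·x − 6.0000·y = c_1−c_3 = -6.0000
solve first two rows → x=2.5000, y=3.5000

(2.5000, 3.5000)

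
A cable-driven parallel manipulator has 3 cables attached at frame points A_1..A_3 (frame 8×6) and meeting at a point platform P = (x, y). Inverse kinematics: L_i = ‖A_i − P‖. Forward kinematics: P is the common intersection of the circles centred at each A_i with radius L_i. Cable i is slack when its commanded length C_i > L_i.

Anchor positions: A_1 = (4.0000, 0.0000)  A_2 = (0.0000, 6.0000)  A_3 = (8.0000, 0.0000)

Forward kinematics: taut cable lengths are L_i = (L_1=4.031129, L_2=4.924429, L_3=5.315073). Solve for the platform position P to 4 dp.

circle eqns → linear via eq_j − eq_1; set q_j = A_j·A_j − L_j²
q_1 = 16.0000+0.0000−16.2500 = -0.2500
8.0000·x − 12.0000·y = q_1−q_2 = -12.0000
-8.0000·x + 0.0000·y = q_1−q_3 = -36.0000
solve first two rows → x=4.5000, y=4.0000

(4.5000, 4.0000)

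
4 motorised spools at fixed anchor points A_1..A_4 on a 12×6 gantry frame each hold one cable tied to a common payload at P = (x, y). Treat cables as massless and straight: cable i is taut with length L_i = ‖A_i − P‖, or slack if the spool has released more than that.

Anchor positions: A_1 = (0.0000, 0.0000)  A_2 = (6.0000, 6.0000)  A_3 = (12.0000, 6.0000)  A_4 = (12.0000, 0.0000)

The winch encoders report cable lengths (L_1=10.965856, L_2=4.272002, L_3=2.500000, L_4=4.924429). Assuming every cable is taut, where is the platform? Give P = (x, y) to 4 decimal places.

(10.0000, 4.5000)

expand ‖A_i−P‖²=L_i² and subtract eq 1 (q_i ≔ ‖A_i‖²−L_i²)
q_1 = 0.0000+0.0000−120.2500 = -120.2500
eq1−eq2 → [-12.0000  -12.0000]·P = -174.0000
eq1−eq3 → [-24.0000  -12.0000]·P = -294.0000
eq1−eq4 → [-24.0000  0.0000]·P = -240.0000
2×2 solve → P = (10.0000, 4.5000)
check cable 4: ‖A_4−P‖² = 24.2500 ≈ L_4² = 24.2500 ✓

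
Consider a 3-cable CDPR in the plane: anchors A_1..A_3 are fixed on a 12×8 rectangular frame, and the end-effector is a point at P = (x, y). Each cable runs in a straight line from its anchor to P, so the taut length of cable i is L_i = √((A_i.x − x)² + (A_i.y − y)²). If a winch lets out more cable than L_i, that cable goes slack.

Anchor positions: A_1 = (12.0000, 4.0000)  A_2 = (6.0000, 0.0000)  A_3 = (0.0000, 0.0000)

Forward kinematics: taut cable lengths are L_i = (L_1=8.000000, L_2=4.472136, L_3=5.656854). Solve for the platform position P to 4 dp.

(4.0000, 4.0000)

each cable: (A_i−P)·(A_i−P) = L_i²; let k_i = ‖A_i‖²−L_i²
k_1 = 144.0000+16.0000−64.0000 = 96.0000
row 1: 12.0000x + 8.0000y = 80.0000  (k_2=16.0000)
row 2: 24.0000x + 8.0000y = 128.0000  (k_3=-32.0000)
Cramer on rows 1–2 → x = 4.0000, y = 4.0000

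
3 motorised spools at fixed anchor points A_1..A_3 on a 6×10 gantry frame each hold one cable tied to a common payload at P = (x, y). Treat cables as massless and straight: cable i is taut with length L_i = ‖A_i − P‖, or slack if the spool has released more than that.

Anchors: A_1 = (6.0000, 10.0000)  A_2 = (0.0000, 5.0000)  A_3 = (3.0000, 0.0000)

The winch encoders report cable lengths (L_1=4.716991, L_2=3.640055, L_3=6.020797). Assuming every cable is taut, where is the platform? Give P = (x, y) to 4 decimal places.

expand ‖A_i−P‖²=L_i² and subtract eq 1 (c_i ≔ ‖A_i‖²−L_i²)
c_1 = 36.0000+100.0000−22.2500 = 113.7500
eq1−eq2 → [12.0000  10.0000]·P = 102.0000
eq1−eq3 → [6.0000  20.0000]·P = 141.0000
2×2 solve → P = (3.5000, 6.0000)

(3.5000, 6.0000)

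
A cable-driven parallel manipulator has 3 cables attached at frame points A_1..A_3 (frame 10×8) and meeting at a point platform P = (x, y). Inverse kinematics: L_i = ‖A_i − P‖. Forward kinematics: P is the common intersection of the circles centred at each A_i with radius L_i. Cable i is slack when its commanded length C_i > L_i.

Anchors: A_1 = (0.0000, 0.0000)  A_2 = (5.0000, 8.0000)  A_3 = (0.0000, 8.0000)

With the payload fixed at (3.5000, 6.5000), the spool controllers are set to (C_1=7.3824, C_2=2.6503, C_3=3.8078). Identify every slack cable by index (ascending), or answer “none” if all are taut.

i=1: geometric 7.3824 vs commanded 7.3824 ⇒ taut
i=2: geometric 2.1213 vs commanded 2.6503 ⇒ slack
i=3: geometric 3.8079 vs commanded 3.8078 ⇒ taut

2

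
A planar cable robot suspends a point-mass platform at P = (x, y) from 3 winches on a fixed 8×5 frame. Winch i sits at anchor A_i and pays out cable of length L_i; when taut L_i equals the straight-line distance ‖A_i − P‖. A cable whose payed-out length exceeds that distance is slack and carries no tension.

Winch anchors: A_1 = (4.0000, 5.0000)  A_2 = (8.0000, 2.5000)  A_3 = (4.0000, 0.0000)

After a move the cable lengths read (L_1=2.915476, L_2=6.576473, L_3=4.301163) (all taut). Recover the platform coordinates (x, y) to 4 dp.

circle eqns → linear via eq_j − eq_1; set c_j = A_j·A_j − L_j²
c_1 = 16.0000+25.0000−8.5000 = 32.5000
-8.0000·x + 5.0000·y = c_1−c_2 = 5.5000
0.0000·x + 10.0000·y = c_1−c_3 = 35.0000
solve first two rows → x=1.5000, y=3.5000

(1.5000, 3.5000)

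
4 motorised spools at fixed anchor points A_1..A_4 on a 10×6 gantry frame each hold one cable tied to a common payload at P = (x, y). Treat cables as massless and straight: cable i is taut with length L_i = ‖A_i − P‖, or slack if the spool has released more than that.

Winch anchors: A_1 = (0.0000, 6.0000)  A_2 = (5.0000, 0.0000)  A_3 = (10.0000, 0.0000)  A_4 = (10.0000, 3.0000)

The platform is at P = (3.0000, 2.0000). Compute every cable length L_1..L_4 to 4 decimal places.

(5.0000, 2.8284, 7.2801, 7.0711)

L_1 = √((0.0000−3.0000)² + (6.0000−2.0000)²) = 5.0000
L_2 = √((5.0000−3.0000)² + (0.0000−2.0000)²) = 2.8284
L_3 = √((10.0000−3.0000)² + (0.0000−2.0000)²) = 7.2801
L_4 = √((10.0000−3.0000)² + (3.0000−2.0000)²) = 7.0711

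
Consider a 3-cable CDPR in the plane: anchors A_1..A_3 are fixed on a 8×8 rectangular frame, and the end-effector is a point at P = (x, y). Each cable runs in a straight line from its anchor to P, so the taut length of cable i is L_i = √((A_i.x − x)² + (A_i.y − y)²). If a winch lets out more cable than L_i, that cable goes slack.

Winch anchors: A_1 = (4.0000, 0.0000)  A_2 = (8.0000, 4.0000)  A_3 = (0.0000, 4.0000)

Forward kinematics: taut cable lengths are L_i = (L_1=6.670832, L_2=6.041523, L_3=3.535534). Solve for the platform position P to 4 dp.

(2.5000, 6.5000)

expand ‖A_i−P‖²=L_i² and subtract eq 1 (c_i ≔ ‖A_i‖²−L_i²)
c_1 = 16.0000+0.0000−44.5000 = -28.5000
eq1−eq2 → [-8.0000  -8.0000]·P = -72.0000
eq1−eq3 → [8.0000  -8.0000]·P = -32.0000
2×2 solve → P = (2.5000, 6.5000)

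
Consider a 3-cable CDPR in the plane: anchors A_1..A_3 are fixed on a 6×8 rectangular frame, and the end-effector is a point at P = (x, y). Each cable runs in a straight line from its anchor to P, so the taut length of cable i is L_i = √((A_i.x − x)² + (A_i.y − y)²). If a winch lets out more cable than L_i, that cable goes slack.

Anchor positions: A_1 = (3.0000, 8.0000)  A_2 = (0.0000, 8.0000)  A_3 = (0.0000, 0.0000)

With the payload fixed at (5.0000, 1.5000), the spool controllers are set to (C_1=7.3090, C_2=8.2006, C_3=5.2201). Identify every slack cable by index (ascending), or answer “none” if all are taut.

1

cable 1: √((-2.0000)²+(6.5000)²)=6.8007, C_1=7.3090: slack
cable 2: √((-5.0000)²+(6.5000)²)=8.2006, C_2=8.2006: taut
cable 3: √((-5.0000)²+(-1.5000)²)=5.2202, C_3=5.2201: taut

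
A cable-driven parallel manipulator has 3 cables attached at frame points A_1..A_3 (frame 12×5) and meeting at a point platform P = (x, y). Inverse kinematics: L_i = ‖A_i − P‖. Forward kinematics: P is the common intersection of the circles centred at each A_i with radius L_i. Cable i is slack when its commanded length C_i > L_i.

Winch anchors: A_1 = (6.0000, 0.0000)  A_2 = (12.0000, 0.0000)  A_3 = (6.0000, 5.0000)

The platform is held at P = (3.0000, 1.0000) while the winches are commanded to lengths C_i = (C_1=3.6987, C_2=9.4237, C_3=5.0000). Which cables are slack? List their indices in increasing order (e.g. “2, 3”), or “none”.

cable 1: √((3.0000)²+(-1.0000)²)=3.1623, C_1=3.6987: slack
cable 2: √((9.0000)²+(-1.0000)²)=9.0554, C_2=9.4237: slack
cable 3: √((3.0000)²+(4.0000)²)=5.0000, C_3=5.0000: taut

1, 2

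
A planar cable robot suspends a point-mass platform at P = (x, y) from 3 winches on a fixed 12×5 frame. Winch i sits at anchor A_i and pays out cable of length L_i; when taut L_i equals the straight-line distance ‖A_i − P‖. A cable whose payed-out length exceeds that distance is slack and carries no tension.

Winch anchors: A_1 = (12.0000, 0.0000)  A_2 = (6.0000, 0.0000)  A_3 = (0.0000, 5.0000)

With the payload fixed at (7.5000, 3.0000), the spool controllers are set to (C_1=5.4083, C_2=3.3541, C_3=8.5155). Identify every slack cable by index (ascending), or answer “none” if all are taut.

3

cable 1: L_1 = ‖A_1−P‖ = 5.4083;  C_1 = 5.4083 → taut
cable 2: L_2 = ‖A_2−P‖ = 3.3541;  C_2 = 3.3541 → taut
cable 3: L_3 = ‖A_3−P‖ = 7.7621;  C_3 = 8.5155 → slack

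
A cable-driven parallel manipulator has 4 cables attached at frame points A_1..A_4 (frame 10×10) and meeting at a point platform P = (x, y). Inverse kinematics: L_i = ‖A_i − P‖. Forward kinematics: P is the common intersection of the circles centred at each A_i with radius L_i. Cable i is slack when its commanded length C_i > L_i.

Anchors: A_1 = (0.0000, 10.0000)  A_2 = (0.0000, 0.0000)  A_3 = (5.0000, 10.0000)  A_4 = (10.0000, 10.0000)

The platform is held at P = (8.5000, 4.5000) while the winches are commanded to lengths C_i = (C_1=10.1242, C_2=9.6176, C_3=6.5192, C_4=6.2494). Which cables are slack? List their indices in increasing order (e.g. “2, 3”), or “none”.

i=1: geometric 10.1242 vs commanded 10.1242 ⇒ taut
i=2: geometric 9.6177 vs commanded 9.6176 ⇒ taut
i=3: geometric 6.5192 vs commanded 6.5192 ⇒ taut
i=4: geometric 5.7009 vs commanded 6.2494 ⇒ slack

4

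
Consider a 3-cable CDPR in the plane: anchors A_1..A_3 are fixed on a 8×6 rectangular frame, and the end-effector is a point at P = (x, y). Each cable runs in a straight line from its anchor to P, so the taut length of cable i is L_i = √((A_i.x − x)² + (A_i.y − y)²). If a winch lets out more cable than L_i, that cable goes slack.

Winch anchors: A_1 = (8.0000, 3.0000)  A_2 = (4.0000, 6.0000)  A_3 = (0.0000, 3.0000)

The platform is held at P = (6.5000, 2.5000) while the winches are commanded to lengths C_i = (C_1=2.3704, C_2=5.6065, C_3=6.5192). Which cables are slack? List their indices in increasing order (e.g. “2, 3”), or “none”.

cable 1: L_1 = ‖A_1−P‖ = 1.5811;  C_1 = 2.3704 → slack
cable 2: L_2 = ‖A_2−P‖ = 4.3012;  C_2 = 5.6065 → slack
cable 3: L_3 = ‖A_3−P‖ = 6.5192;  C_3 = 6.5192 → taut

1, 2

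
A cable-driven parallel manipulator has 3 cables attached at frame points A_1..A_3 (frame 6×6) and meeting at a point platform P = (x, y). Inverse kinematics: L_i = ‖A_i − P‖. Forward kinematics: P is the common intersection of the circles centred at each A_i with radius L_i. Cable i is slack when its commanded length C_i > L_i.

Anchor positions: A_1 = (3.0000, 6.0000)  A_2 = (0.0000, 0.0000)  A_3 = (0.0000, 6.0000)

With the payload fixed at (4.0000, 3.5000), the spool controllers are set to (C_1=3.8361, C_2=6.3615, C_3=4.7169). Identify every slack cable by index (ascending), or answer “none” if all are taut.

1, 2

cable 1: √((-1.0000)²+(2.5000)²)=2.6926, C_1=3.8361: slack
cable 2: √((-4.0000)²+(-3.5000)²)=5.3151, C_2=6.3615: slack
cable 3: √((-4.0000)²+(2.5000)²)=4.7170, C_3=4.7169: taut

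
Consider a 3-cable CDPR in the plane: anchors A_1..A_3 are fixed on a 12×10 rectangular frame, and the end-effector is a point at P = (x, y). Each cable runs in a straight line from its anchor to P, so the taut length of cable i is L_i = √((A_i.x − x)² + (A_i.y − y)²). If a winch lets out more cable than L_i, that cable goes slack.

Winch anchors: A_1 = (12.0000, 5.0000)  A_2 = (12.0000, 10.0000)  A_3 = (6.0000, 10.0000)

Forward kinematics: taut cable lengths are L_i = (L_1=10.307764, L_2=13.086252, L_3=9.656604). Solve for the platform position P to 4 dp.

(2.5000, 1.0000)

expand ‖A_i−P‖²=L_i² and subtract eq 1 (c_i ≔ ‖A_i‖²−L_i²)
c_1 = 144.0000+25.0000−106.2500 = 62.7500
eq1−eq2 → [0.0000  -10.0000]·P = -10.0000
eq1−eq3 → [12.0000  -10.0000]·P = 20.0000
2×2 solve → P = (2.5000, 1.0000)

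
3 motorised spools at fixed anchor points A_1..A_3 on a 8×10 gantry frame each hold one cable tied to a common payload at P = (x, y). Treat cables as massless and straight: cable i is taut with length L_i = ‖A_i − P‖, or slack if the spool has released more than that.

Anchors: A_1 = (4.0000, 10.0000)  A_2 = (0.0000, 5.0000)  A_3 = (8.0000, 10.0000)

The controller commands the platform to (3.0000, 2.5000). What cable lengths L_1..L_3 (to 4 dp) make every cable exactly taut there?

(7.5664, 3.9051, 9.0139)

L_1 = √((4.0000−3.0000)² + (10.0000−2.5000)²) = 7.5664
L_2 = √((0.0000−3.0000)² + (5.0000−2.5000)²) = 3.9051
L_3 = √((8.0000−3.0000)² + (10.0000−2.5000)²) = 9.0139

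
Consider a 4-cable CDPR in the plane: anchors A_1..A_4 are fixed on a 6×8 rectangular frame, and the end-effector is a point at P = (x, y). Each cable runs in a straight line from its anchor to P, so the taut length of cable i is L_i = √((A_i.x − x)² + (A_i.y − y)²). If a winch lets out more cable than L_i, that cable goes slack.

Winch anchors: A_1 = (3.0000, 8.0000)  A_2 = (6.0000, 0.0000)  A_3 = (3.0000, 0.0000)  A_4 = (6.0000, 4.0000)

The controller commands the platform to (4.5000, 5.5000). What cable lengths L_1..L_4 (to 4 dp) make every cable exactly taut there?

(2.9155, 5.7009, 5.7009, 2.1213)

L_1: Δ = A_1−P = (-1.5000, 2.5000) → ‖Δ‖ = √8.5000 = 2.9155
L_2: Δ = A_2−P = (1.5000, -5.5000) → ‖Δ‖ = √32.5000 = 5.7009
L_3: Δ = A_3−P = (-1.5000, -5.5000) → ‖Δ‖ = √32.5000 = 5.7009
L_4: Δ = A_4−P = (1.5000, -1.5000) → ‖Δ‖ = √4.5000 = 2.1213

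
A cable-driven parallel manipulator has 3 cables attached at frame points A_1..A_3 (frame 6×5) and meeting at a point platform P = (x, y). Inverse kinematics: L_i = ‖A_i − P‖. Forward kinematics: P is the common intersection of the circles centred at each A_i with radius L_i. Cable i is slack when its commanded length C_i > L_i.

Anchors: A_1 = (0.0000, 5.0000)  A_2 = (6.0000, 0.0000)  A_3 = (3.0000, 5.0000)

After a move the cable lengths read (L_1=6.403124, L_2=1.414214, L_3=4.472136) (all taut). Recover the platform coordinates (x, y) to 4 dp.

circle eqns → linear via eq_j − eq_1; set k_j = A_j·A_j − L_j²
k_1 = 0.0000+25.0000−41.0000 = -16.0000
-12.0000·x + 10.0000·y = k_1−k_2 = -50.0000
-6.0000·x + 0.0000·y = k_1−k_3 = -30.0000
solve first two rows → x=5.0000, y=1.0000

(5.0000, 1.0000)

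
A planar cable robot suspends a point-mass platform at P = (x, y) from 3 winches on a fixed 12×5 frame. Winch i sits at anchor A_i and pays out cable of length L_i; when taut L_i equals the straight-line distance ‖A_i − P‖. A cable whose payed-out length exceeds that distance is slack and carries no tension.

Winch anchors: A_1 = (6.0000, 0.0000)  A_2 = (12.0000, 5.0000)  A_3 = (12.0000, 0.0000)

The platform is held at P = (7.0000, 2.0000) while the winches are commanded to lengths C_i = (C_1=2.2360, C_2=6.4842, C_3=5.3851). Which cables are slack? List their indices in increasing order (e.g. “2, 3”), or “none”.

2

i=1: geometric 2.2361 vs commanded 2.2360 ⇒ taut
i=2: geometric 5.8310 vs commanded 6.4842 ⇒ slack
i=3: geometric 5.3852 vs commanded 5.3851 ⇒ taut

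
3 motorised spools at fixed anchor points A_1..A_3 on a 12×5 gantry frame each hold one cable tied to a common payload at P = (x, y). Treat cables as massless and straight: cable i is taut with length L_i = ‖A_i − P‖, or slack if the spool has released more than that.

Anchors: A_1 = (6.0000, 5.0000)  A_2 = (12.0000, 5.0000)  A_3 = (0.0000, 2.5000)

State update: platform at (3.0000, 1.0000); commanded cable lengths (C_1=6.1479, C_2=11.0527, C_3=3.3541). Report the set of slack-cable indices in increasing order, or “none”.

cable 1: √((3.0000)²+(4.0000)²)=5.0000, C_1=6.1479: slack
cable 2: √((9.0000)²+(4.0000)²)=9.8489, C_2=11.0527: slack
cable 3: √((-3.0000)²+(1.5000)²)=3.3541, C_3=3.3541: taut

1, 2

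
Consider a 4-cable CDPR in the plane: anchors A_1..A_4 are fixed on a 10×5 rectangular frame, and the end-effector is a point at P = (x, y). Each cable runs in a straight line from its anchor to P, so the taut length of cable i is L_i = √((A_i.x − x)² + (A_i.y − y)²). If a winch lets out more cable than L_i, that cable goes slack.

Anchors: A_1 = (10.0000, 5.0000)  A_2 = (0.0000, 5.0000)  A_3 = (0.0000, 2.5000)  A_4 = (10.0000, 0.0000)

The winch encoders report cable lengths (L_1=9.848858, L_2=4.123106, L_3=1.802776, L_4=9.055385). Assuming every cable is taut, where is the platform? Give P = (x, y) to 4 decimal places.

(1.0000, 1.0000)

each cable: (A_i−P)·(A_i−P) = L_i²; let k_i = ‖A_i‖²−L_i²
k_1 = 100.0000+25.0000−97.0000 = 28.0000
row 1: 20.0000x + 0.0000y = 20.0000  (k_2=8.0000)
row 2: 20.0000x + 5.0000y = 25.0000  (k_3=3.0000)
row 3: 0.0000x + 10.0000y = 10.0000  (k_4=18.0000)
Cramer on rows 1–2 → x = 1.0000, y = 1.0000
check cable 4: ‖A_4−P‖² = 82.0000 ≈ L_4² = 82.0000 ✓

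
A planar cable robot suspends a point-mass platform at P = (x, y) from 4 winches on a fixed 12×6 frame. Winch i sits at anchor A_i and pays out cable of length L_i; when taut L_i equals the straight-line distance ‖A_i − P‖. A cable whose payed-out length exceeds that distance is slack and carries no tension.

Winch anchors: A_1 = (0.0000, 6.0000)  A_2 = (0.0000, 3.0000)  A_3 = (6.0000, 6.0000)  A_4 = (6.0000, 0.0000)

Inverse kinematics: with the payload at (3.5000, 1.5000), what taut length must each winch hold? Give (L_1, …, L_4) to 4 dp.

L_1: Δ = A_1−P = (-3.5000, 4.5000) → ‖Δ‖ = √32.5000 = 5.7009
L_2: Δ = A_2−P = (-3.5000, 1.5000) → ‖Δ‖ = √14.5000 = 3.8079
L_3: Δ = A_3−P = (2.5000, 4.5000) → ‖Δ‖ = √26.5000 = 5.1478
L_4: Δ = A_4−P = (2.5000, -1.5000) → ‖Δ‖ = √8.5000 = 2.9155

(5.7009, 3.8079, 5.1478, 2.9155)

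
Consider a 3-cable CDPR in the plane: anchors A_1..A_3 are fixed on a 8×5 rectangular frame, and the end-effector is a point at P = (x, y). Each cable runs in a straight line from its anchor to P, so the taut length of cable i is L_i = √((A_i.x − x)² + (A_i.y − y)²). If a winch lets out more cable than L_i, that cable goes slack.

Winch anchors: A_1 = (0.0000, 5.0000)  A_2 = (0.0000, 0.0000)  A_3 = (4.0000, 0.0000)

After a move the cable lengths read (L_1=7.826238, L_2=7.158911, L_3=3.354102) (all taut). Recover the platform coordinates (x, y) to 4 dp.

(7.0000, 1.5000)

each cable: (A_i−P)·(A_i−P) = L_i²; let k_i = ‖A_i‖²−L_i²
k_1 = 0.0000+25.0000−61.2500 = -36.2500
row 1: 0.0000x + 10.0000y = 15.0000  (k_2=-51.2500)
row 2: -8.0000x + 10.0000y = -41.0000  (k_3=4.7500)
Cramer on rows 1–2 → x = 7.0000, y = 1.5000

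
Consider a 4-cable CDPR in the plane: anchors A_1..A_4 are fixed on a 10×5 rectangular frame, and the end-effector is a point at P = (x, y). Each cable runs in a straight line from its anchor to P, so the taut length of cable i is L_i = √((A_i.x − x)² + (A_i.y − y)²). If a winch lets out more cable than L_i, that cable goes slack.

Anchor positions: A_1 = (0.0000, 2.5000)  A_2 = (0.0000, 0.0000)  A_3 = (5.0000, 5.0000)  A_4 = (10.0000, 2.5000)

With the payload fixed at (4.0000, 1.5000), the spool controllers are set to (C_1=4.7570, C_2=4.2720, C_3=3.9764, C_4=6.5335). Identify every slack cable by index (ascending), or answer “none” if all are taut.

1, 3, 4

cable 1: √((-4.0000)²+(1.0000)²)=4.1231, C_1=4.7570: slack
cable 2: √((-4.0000)²+(-1.5000)²)=4.2720, C_2=4.2720: taut
cable 3: √((1.0000)²+(3.5000)²)=3.6401, C_3=3.9764: slack
cable 4: √((6.0000)²+(1.0000)²)=6.0828, C_4=6.5335: slack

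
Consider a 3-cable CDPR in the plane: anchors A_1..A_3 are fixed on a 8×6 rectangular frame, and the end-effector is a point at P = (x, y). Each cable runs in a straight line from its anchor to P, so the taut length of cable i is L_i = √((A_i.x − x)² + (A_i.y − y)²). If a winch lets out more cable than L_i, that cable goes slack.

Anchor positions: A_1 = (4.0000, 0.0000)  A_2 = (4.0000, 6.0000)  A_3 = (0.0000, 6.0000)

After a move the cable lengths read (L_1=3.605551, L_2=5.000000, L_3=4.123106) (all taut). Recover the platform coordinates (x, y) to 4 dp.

each cable: (A_i−P)·(A_i−P) = L_i²; let k_i = ‖A_i‖²−L_i²
k_1 = 16.0000+0.0000−13.0000 = 3.0000
row 1: 0.0000x − 12.0000y = -24.0000  (k_2=27.0000)
row 2: 8.0000x − 12.0000y = -16.0000  (k_3=19.0000)
Cramer on rows 1–2 → x = 1.0000, y = 2.0000

(1.0000, 2.0000)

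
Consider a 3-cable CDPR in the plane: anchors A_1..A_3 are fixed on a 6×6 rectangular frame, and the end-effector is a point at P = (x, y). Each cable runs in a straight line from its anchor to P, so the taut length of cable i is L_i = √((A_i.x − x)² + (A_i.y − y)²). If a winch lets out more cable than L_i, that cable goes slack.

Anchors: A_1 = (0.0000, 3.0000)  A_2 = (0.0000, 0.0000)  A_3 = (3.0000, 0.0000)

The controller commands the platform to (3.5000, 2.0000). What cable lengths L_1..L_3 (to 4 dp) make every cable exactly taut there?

(3.6401, 4.0311, 2.0616)

L_1 = √((0.0000−3.5000)² + (3.0000−2.0000)²) = 3.6401
L_2 = √((0.0000−3.5000)² + (0.0000−2.0000)²) = 4.0311
L_3 = √((3.0000−3.5000)² + (0.0000−2.0000)²) = 2.0616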